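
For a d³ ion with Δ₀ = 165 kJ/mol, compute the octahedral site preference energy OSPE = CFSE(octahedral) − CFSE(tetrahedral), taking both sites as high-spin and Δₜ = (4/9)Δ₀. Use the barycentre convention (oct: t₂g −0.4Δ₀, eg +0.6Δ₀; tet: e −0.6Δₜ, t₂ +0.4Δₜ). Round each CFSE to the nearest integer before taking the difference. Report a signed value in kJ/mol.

-139

Octahedral high-spin t2g^3 e_g^0: CFSE = -1.2 × 165 = -198 kJ/mol.
In a tetrahedral site the filling is e^2 t2^1: CFSE(tet) = -0.8Δₜ = -0.8 × (4/9)(165) = -59 kJ/mol.
OSPE = -198 − (-59) = -139 kJ/mol.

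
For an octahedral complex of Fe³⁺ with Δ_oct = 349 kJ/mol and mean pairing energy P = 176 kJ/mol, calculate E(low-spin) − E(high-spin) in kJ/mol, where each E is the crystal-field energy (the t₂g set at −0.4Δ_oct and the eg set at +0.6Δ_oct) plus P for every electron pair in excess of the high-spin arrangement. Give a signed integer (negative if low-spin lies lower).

Group 8 minus oxidation state +3 gives a d⁵ configuration for Fe³⁺.
High-spin: t₂g³ eg², CFSE = 0.0Δ_oct = 0 kJ/mol.
Low-spin t₂g⁵ eg⁰ gives -2.0Δ_oct = -698 kJ/mol, but forming 2 extra pairs costs 2P = 352 kJ/mol, so E(LS) = -698 + 352 = -346 kJ/mol.
Thus E(LS) − E(HS) = -346 kJ/mol.

-346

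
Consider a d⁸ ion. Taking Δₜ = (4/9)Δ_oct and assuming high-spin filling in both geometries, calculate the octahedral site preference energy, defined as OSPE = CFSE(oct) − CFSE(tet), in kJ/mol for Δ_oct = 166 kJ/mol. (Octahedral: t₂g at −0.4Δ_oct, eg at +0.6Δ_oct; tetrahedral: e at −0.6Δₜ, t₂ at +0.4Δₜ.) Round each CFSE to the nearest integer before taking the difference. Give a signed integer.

-140

In an octahedral site d⁸ (HS) is t₂g⁶ eg², giving CFSE(oct) = -1.2Δ_oct = -199 kJ/mol.
Tetrahedral: e⁴ t₂⁴, CFSE = 4(−0.6) + 4(+0.4) = -0.8Δₜ = -0.8 × (4/9) × 166 = -59 kJ/mol.
Subtracting, OSPE = -199 − (-59) = -140 kJ/mol.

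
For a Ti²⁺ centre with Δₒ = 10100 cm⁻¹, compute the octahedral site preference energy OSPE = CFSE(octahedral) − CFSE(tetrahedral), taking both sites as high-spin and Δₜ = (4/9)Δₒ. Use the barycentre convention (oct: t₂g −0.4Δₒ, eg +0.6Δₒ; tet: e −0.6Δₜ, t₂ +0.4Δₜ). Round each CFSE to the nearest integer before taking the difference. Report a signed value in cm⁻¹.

Ti is in group 4, so Ti²⁺ is d² (4 − 2 = 2).
In an octahedral site d² (HS) is t₂g² eg⁰, giving CFSE(oct) = -0.8Δₒ = -8080 cm⁻¹.
Tetrahedral e² t₂⁰ gives -1.2Δₜ = -1.2 × (4/9) × 10100 = -5387 cm⁻¹.
OSPE = CFSE(oct) − CFSE(tet) = -8080 − (-5387) = -2693 cm⁻¹.

-2693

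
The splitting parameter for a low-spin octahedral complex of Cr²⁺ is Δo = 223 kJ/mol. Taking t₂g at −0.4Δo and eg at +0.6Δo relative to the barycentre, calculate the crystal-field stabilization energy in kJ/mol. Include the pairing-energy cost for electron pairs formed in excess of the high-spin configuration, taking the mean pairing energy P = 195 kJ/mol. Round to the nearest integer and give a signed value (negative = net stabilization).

-162

Group 6 minus oxidation state +2 gives a d⁴ configuration for Cr²⁺.
The d⁴ electrons fill as t₂g⁴ eg⁰.
Orbital CFSE = 4(-0.4) + 0(0.6) = -1.6Δo = -1.6 × 223 = -357 kJ/mol.
Relative to high-spin t₂g³ eg¹ (0 paired), the low-spin configuration has 1 additional pair, contributing +1 × 195 = +195 kJ/mol.
Combining: -357 + 195 = -162 kJ/mol.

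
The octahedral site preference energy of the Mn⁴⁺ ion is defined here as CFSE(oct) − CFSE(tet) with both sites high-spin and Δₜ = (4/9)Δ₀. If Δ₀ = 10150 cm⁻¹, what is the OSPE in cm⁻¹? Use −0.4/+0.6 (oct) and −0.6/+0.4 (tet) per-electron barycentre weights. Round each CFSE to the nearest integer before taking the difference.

Mn sits in group 7; removing 4 electrons leaves Mn⁴⁺ with 7 − 4 = 3 d electrons.
In an octahedral site d³ (HS) is t₂g³ eg⁰, giving CFSE(oct) = -1.2Δ₀ = -12180 cm⁻¹.
Tetrahedral e² t₂¹ gives -0.8Δₜ = -0.8 × (4/9) × 10150 = -3609 cm⁻¹.
Subtracting, OSPE = -12180 − (-3609) = -8571 cm⁻¹.

-8571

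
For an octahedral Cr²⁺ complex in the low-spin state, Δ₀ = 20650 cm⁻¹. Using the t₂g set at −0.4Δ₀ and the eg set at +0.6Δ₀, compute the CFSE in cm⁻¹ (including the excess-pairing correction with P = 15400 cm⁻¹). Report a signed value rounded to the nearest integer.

Group 6 minus oxidation state +2 gives a d⁴ configuration for Cr²⁺.
Configuration: t₂g⁴ eg⁰.
Orbital CFSE = 4(-0.4) + 0(0.6) = -1.6Δ₀ = -1.6 × 20650 = -33040 cm⁻¹.
High-spin d⁴ would be t₂g³ eg¹ with 0 pairs; low-spin has 1, so 1 excess pair costs +1P = +15400 cm⁻¹.
Net CFSE = -33040 + 15400 = -17640 cm⁻¹.

-17640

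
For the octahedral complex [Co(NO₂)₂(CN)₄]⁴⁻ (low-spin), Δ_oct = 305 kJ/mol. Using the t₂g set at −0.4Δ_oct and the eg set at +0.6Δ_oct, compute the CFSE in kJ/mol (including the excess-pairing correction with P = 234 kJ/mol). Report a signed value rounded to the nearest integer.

-315

Ligand charges: 2×(-1) from NO₂⁻ and 4×(-1) from CN⁻ sum to -6; with overall charge -4, Co is +2.
Co is in group 9, so Co²⁺ is d⁷ (9 − 2 = 7).
Configuration: t₂g⁶ eg¹.
The orbital stabilization is -1.8Δ_oct = -1.8 × 305 = -549 kJ/mol.
Pairing penalty: 3 pairs vs 2 in the high-spin reference → 1 extra × P = 234 kJ/mol.
Net CFSE = -549 + 234 = -315 kJ/mol.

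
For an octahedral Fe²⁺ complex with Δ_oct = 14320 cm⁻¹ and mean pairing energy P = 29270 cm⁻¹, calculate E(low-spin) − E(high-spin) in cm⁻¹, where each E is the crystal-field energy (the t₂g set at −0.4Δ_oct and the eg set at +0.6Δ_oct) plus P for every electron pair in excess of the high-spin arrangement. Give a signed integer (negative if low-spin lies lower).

Fe²⁺: group 8, so d-count = 8 − 2 = 6.
High-spin d⁶ fills as t₂g⁴ eg² with CFSE 4(−0.4) + 2(+0.6) = -0.4Δ_oct = -5728 cm⁻¹.
Low-spin t₂g⁶ eg⁰ gives -2.4Δ_oct = -34368 cm⁻¹, but forming 2 extra pairs costs 2P = 58540 cm⁻¹, so E(LS) = -34368 + 58540 = 24172 cm⁻¹.
E(LS) − E(HS) = 24172 − (-5728) = 29900 cm⁻¹.

29900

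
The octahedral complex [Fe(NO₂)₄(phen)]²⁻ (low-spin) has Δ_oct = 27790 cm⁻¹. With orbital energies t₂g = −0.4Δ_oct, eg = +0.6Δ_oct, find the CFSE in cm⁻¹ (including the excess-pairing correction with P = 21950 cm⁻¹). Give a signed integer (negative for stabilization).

Ligand charges: 4×(-1) from NO₂⁻ and 1×(+0) from phen sum to -4; with overall charge -2, Fe is +2.
Group 8 minus oxidation state +2 gives a d⁶ configuration for Fe²⁺.
The d⁶ electrons fill as t₂g⁶ eg⁰.
CFSE(orbital) = 6×(-0.4Δ_oct) + 0×(0.6Δ_oct) = -2.4Δ_oct; with Δ_oct = 27790 cm⁻¹ that is -66696 cm⁻¹.
Pairing penalty: 3 pairs vs 1 in the high-spin reference → 2 extra × P = 43900 cm⁻¹.
Net CFSE = -66696 + 43900 = -22796 cm⁻¹.

-22796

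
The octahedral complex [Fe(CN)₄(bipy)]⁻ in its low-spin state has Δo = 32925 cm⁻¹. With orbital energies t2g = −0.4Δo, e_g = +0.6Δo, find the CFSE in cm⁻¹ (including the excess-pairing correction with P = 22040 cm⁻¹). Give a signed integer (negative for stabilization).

-21770

Ligand charges: 4×(-1) from CN⁻ and 1×(+0) from bipy sum to -4; with overall charge -1, Fe is +3.
Fe³⁺: group 8, so d-count = 8 − 3 = 5.
The d⁵ electrons fill as t2g^5 e_g^0.
Orbital CFSE = 5(-0.4) + 0(0.6) = -2.0Δo = -2.0 × 32925 = -65850 cm⁻¹.
Pairing penalty: 2 pairs vs 0 in the high-spin reference → 2 extra × P = 44080 cm⁻¹.
Overall CFSE = -65850 + 44080 = -21770 cm⁻¹.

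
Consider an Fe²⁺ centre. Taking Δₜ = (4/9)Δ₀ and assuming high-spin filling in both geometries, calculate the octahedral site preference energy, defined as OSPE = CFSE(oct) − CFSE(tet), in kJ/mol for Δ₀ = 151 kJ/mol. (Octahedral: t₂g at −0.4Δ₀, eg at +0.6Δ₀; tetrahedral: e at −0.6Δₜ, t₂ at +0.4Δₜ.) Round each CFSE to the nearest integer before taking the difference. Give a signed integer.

-20

Fe²⁺: group 8, so d-count = 8 − 2 = 6.
In an octahedral site d⁶ (HS) is t₂g⁴ eg², giving CFSE(oct) = -0.4Δ₀ = -60 kJ/mol.
Tetrahedral: e³ t₂³, CFSE = 3(−0.6) + 3(+0.4) = -0.6Δₜ = -0.6 × (4/9) × 151 = -40 kJ/mol.
Subtracting, OSPE = -60 − (-40) = -20 kJ/mol.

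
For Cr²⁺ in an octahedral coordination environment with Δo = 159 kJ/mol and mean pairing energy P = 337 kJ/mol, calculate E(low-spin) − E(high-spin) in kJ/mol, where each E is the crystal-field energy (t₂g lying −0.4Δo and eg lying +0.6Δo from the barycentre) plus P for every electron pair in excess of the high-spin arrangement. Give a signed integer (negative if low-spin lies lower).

178

Cr is in group 6, so Cr²⁺ is d⁴ (6 − 2 = 4).
In the high-spin limit (t₂g³ eg¹) the orbital term is -0.6Δo = -95 kJ/mol, with no excess pairing.
Low-spin: t₂g⁴ eg⁰, orbital CFSE = -1.6Δo = -254 kJ/mol; plus 1 excess pair × P = +337 kJ/mol; total 83 kJ/mol.
The difference is 83 − (-95) = 178 kJ/mol, so high-spin lies lower.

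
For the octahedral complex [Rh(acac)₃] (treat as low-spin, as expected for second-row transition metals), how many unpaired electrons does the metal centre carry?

Each acac⁻ contributes -1; 3 × (-1) = -3. With overall charge +0, Rh is in the +3 oxidation state.
Rh sits in group 9; removing 3 electrons leaves Rh³⁺ with 9 − 3 = 6 d electrons.
Configuration: t₂g⁶ eg⁰, giving 0 unpaired electrons.

0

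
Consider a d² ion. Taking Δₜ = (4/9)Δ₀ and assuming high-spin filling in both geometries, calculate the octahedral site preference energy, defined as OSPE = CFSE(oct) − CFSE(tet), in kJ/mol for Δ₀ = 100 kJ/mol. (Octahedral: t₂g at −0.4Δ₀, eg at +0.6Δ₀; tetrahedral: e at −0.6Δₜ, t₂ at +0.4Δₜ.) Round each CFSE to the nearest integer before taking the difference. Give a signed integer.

-27

Octahedral (high-spin): t2g^2 e_g^0, CFSE = 2(−0.4) + 0(+0.6) = -0.8Δ₀ = -0.8 × 100 = -80 kJ/mol.
In a tetrahedral site the filling is e^2 t2^0: CFSE(tet) = -1.2Δₜ = -1.2 × (4/9)(100) = -53 kJ/mol.
OSPE = CFSE(oct) − CFSE(tet) = -80 − (-53) = -27 kJ/mol.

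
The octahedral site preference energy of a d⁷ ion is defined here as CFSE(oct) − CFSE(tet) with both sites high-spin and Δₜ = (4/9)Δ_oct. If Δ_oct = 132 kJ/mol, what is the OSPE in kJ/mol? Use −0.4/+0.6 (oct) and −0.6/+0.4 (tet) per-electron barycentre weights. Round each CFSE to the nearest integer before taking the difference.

In an octahedral site d⁷ (HS) is t₂g⁵ eg², giving CFSE(oct) = -0.8Δ_oct = -106 kJ/mol.
Tetrahedral e⁴ t₂³ gives -1.2Δₜ = -1.2 × (4/9) × 132 = -70 kJ/mol.
OSPE = CFSE(oct) − CFSE(tet) = -106 − (-70) = -36 kJ/mol.

-36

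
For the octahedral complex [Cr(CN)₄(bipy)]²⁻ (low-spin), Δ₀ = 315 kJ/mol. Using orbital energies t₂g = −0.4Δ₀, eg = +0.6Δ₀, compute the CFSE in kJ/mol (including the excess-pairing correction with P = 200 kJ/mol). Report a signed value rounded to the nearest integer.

-304

Ligand charges: 4×(-1) from CN⁻ and 1×(+0) from bipy sum to -4; with overall charge -2, Cr is +2.
Cr is in group 6, so Cr²⁺ is d⁴ (6 − 2 = 4).
The d⁴ electrons fill as t₂g⁴ eg⁰.
CFSE(orbital) = 4×(-0.4Δ₀) + 0×(0.6Δ₀) = -1.6Δ₀; with Δ₀ = 315 kJ/mol that is -504 kJ/mol.
High-spin d⁴ would be t₂g³ eg¹ with 0 pairs; low-spin has 1, so 1 excess pair costs +1P = +200 kJ/mol.
Overall CFSE = -504 + 200 = -304 kJ/mol.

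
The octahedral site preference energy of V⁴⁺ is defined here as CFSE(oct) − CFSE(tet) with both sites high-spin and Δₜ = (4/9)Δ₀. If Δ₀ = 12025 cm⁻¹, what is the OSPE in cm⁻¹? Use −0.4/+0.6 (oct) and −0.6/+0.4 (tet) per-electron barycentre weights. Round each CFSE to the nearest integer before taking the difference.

-1603

V sits in group 5; removing 4 electrons leaves V⁴⁺ with 5 − 4 = 1 d electrons.
Octahedral high-spin t2g^1 e_g^0: CFSE = -0.4 × 12025 = -4810 cm⁻¹.
Tetrahedral: e^1 t2^0, CFSE = 1(−0.6) + 0(+0.4) = -0.6Δₜ = -0.6 × (4/9) × 12025 = -3207 cm⁻¹.
Subtracting, OSPE = -4810 − (-3207) = -1603 cm⁻¹.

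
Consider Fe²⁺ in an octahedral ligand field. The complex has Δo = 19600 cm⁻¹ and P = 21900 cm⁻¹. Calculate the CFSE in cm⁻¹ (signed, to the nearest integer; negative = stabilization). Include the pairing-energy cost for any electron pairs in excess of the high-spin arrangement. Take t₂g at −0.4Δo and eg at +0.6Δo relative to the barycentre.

-7840

Fe sits in group 8; removing 2 electrons leaves Fe²⁺ with 8 − 2 = 6 d electrons.
With Δo < P the complex is high-spin.
Filling d⁶ accordingly: t₂g⁴ eg².
Orbital CFSE = -0.4Δo = -0.4 × 19600 = -7840 cm⁻¹.
High-spin has no excess pairs, so no pairing correction applies.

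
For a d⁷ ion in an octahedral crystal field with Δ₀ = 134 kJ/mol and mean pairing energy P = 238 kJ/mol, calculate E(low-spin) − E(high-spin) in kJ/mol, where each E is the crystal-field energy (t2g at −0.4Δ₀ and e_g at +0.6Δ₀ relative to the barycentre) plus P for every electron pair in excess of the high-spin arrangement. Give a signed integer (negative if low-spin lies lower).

104

In the high-spin limit (t2g^5 e_g^2) the orbital term is -0.8Δ₀ = -107 kJ/mol, with no excess pairing.
Low-spin: t2g^6 e_g^1, orbital CFSE = -1.8Δ₀ = -241 kJ/mol; plus 1 excess pair × P = +238 kJ/mol; total -3 kJ/mol.
Thus E(LS) − E(HS) = 104 kJ/mol.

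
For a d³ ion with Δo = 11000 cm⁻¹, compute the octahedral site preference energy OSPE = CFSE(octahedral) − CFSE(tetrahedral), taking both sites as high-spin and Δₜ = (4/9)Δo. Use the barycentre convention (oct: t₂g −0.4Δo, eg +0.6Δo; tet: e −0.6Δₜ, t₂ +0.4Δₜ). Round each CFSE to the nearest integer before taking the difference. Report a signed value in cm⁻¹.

In an octahedral site d³ (HS) is t₂g³ eg⁰, giving CFSE(oct) = -1.2Δo = -13200 cm⁻¹.
Tetrahedral e² t₂¹ gives -0.8Δₜ = -0.8 × (4/9) × 11000 = -3911 cm⁻¹.
OSPE = -13200 − (-3911) = -9289 cm⁻¹.

-9289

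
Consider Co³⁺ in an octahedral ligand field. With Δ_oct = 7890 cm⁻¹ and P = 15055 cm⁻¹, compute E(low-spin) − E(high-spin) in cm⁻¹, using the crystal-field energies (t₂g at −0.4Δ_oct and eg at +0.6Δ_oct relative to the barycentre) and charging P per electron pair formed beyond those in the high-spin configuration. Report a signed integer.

14330

Group 9 minus oxidation state +3 gives a d⁶ configuration for Co³⁺.
High-spin: t₂g⁴ eg², CFSE = -0.4Δ_oct = -3156 cm⁻¹.
Low-spin t₂g⁶ eg⁰ gives -2.4Δ_oct = -18936 cm⁻¹, but forming 2 extra pairs costs 2P = 30110 cm⁻¹, so E(LS) = -18936 + 30110 = 11174 cm⁻¹.
Thus E(LS) − E(HS) = 14330 cm⁻¹.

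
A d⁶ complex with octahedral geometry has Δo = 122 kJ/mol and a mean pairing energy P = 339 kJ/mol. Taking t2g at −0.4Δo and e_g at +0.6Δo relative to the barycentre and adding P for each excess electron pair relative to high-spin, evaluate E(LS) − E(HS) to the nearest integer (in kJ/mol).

High-spin d⁶ fills as t2g^4 e_g^2 with CFSE 4(−0.4) + 2(+0.6) = -0.4Δo = -49 kJ/mol.
Low-spin: t2g^6 e_g^0, orbital CFSE = -2.4Δo = -293 kJ/mol; plus 2 excess pairs × P = +678 kJ/mol; total 385 kJ/mol.
The difference is 385 − (-49) = 434 kJ/mol, so high-spin lies lower.

434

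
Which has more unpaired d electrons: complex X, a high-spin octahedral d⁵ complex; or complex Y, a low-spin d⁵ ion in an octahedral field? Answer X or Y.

X

X: t₂g³ eg² → 5 unpaired.
Y: t₂g⁵ eg⁰ → 1 unpaired.
So X has more unpaired electrons.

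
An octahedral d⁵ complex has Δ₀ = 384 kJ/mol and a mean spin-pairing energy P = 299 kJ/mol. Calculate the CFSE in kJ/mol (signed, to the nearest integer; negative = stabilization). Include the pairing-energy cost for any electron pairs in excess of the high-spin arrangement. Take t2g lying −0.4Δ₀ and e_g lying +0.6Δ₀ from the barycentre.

-170

Since Δ₀ = 384 kJ/mol > P = 299 kJ/mol, the complex adopts the low-spin configuration.
That gives t2g^5 e_g^0.
Orbital CFSE = -2.0Δ₀ = -2.0 × 384 = -768 kJ/mol.
Excess pairs vs high-spin: 2 − 0 = 2; pairing cost = +598 kJ/mol.
Net CFSE = -768 + 598 = -170 kJ/mol.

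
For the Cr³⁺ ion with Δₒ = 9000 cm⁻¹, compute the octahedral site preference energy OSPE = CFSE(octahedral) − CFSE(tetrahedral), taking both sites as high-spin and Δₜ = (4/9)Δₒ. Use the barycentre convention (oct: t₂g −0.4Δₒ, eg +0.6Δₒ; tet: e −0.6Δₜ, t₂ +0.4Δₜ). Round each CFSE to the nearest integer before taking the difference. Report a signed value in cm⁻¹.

-7600

Cr is in group 6, so Cr³⁺ is d³ (6 − 3 = 3).
Octahedral (high-spin): t₂g³ eg⁰, CFSE = 3(−0.4) + 0(+0.6) = -1.2Δₒ = -1.2 × 9000 = -10800 cm⁻¹.
Tetrahedral e² t₂¹ gives -0.8Δₜ = -0.8 × (4/9) × 9000 = -3200 cm⁻¹.
Subtracting, OSPE = -10800 − (-3200) = -7600 cm⁻¹.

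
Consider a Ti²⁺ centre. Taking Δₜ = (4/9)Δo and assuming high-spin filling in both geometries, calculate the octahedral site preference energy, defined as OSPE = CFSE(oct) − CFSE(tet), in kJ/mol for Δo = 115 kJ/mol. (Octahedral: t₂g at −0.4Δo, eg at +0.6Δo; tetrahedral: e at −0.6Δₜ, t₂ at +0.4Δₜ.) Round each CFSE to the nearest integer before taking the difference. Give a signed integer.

Ti²⁺: group 4, so d-count = 4 − 2 = 2.
In an octahedral site d² (HS) is t₂g² eg⁰, giving CFSE(oct) = -0.8Δo = -92 kJ/mol.
Tetrahedral: e² t₂⁰, CFSE = 2(−0.6) + 0(+0.4) = -1.2Δₜ = -1.2 × (4/9) × 115 = -61 kJ/mol.
OSPE = -92 − (-61) = -31 kJ/mol.

-31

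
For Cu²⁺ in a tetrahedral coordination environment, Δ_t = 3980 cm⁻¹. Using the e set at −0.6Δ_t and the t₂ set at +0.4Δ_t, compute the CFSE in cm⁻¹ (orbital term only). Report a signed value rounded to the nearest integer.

Cu is in group 11, so Cu²⁺ is d⁹ (11 − 2 = 9).
With tetrahedral geometry the complex is necessarily high-spin.
Configuration: e⁴ t₂⁵.
Orbital CFSE = 4(-0.6) + 5(0.4) = -0.4Δ_t = -0.4 × 3980 = -1592 cm⁻¹.

-1592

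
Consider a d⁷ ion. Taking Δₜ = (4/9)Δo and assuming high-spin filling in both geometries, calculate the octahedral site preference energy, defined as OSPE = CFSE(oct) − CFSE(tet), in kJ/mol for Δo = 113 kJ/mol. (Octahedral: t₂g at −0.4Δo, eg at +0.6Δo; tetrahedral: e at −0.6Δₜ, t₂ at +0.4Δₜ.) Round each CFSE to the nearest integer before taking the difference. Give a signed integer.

-30

In an octahedral site d⁷ (HS) is t₂g⁵ eg², giving CFSE(oct) = -0.8Δo = -90 kJ/mol.
Tetrahedral: e⁴ t₂³, CFSE = 4(−0.6) + 3(+0.4) = -1.2Δₜ = -1.2 × (4/9) × 113 = -60 kJ/mol.
Subtracting, OSPE = -90 − (-60) = -30 kJ/mol.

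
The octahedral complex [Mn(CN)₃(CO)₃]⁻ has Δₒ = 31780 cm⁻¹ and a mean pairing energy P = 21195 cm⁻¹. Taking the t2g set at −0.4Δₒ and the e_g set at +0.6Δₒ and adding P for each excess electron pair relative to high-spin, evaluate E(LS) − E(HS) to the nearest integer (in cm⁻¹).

-21170

Ligand charges: 3×(-1) from CN⁻ and 3×(+0) from CO sum to -3; with overall charge -1, Mn is +2.
Mn²⁺: group 7, so d-count = 7 − 2 = 5.
High-spin d⁵ fills as t2g^3 e_g^2 with CFSE 3(−0.4) + 2(+0.6) = 0.0Δₒ = 0 cm⁻¹.
Low-spin: t2g^5 e_g^0, orbital CFSE = -2.0Δₒ = -63560 cm⁻¹; plus 2 excess pairs × P = +42390 cm⁻¹; total -21170 cm⁻¹.
The difference is -21170 − (0) = -21170 cm⁻¹, so low-spin lies lower.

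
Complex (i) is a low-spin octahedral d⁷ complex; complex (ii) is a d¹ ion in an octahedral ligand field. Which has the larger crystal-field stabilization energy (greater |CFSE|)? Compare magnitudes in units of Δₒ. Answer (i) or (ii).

(i)

(i): t₂g⁶ eg¹, CFSE = -1.8Δₒ.
(ii): t₂g¹ eg⁰, CFSE = -0.4Δₒ.
So (i) has the larger |CFSE|.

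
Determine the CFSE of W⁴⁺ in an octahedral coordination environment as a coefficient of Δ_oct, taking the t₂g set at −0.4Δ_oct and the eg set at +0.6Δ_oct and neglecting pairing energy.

W⁴⁺: group 6, so d-count = 6 − 4 = 2.
Configuration: t₂g² eg⁰.
CFSE = 2(-0.4Δ_oct) + 0(0.6Δ_oct) = -0.8Δ_oct + 0.0Δ_oct = -0.8Δ_oct.

-0.8 Δ_oct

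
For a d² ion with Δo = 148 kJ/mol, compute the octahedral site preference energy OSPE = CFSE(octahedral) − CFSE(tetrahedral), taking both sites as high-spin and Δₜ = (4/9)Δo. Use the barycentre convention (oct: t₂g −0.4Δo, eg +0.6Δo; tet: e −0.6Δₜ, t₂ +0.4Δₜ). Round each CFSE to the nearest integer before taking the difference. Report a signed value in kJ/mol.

-39

In an octahedral site d² (HS) is t₂g² eg⁰, giving CFSE(oct) = -0.8Δo = -118 kJ/mol.
Tetrahedral: e² t₂⁰, CFSE = 2(−0.6) + 0(+0.4) = -1.2Δₜ = -1.2 × (4/9) × 148 = -79 kJ/mol.
OSPE = -118 − (-79) = -39 kJ/mol.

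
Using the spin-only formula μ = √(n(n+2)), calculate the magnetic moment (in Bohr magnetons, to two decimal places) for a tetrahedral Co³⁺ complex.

Co sits in group 9; removing 3 electrons leaves Co³⁺ with 9 − 3 = 6 d electrons.
Tetrahedral splitting is small, so the complex is high-spin.
Configuration: e^3 t2^3 → 4 unpaired electrons.
μ(spin-only) = √[4(4+2)] = √24 ≈ 4.90 Bohr magnetons.

4.90 Bohr magnetons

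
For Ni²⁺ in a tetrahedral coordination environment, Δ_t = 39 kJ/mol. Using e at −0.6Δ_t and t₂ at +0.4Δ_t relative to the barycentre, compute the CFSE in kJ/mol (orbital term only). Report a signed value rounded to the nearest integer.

-31

Ni sits in group 10; removing 2 electrons leaves Ni²⁺ with 10 − 2 = 8 d electrons.
Tetrahedral fields are weak (Δₜ ≈ 4/9 Δₒ), so electrons fill high-spin.
Configuration: e⁴ t₂⁴.
CFSE(orbital) = 4×(-0.6Δ_t) + 4×(0.4Δ_t) = -0.8Δ_t; with Δ_t = 39 kJ/mol that is -31 kJ/mol.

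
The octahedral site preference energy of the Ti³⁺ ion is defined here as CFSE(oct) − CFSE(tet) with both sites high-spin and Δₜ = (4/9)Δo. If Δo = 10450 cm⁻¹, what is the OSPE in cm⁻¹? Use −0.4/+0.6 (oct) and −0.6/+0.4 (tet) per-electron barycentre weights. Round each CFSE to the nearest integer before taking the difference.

Ti³⁺: group 4, so d-count = 4 − 3 = 1.
Octahedral (high-spin): t2g^1 e_g^0, CFSE = 1(−0.4) + 0(+0.6) = -0.4Δo = -0.4 × 10450 = -4180 cm⁻¹.
Tetrahedral e^1 t2^0 gives -0.6Δₜ = -0.6 × (4/9) × 10450 = -2787 cm⁻¹.
OSPE = CFSE(oct) − CFSE(tet) = -4180 − (-2787) = -1393 cm⁻¹.

-1393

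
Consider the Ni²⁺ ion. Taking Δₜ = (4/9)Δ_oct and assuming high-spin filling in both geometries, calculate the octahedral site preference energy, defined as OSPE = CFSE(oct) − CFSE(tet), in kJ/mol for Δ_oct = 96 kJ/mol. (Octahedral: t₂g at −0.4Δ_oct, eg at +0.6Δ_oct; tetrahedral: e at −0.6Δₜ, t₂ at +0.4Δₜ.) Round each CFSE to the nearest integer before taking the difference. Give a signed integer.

Ni sits in group 10; removing 2 electrons leaves Ni²⁺ with 10 − 2 = 8 d electrons.
Octahedral (high-spin): t2g^6 e_g^2, CFSE = 6(−0.4) + 2(+0.6) = -1.2Δ_oct = -1.2 × 96 = -115 kJ/mol.
Tetrahedral: e^4 t2^4, CFSE = 4(−0.6) + 4(+0.4) = -0.8Δₜ = -0.8 × (4/9) × 96 = -34 kJ/mol.
Subtracting, OSPE = -115 − (-34) = -81 kJ/mol.

-81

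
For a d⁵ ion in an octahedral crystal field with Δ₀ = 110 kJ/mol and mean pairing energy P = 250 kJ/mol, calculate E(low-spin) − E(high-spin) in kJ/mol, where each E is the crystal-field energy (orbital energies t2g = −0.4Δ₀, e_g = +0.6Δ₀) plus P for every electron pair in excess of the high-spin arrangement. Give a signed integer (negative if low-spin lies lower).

In the high-spin limit (t2g^3 e_g^2) the orbital term is 0.0Δ₀ = 0 kJ/mol, with no excess pairing.
Low-spin t2g^5 e_g^0 gives -2.0Δ₀ = -220 kJ/mol, but forming 2 extra pairs costs 2P = 500 kJ/mol, so E(LS) = -220 + 500 = 280 kJ/mol.
E(LS) − E(HS) = 280 − (0) = 280 kJ/mol.

280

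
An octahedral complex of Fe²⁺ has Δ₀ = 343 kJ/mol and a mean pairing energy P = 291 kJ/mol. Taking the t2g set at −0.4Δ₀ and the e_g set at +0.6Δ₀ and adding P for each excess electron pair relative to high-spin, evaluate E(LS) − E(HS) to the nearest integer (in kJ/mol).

-104

Fe²⁺: group 8, so d-count = 8 − 2 = 6.
High-spin: t2g^4 e_g^2, CFSE = -0.4Δ₀ = -137 kJ/mol.
Low-spin t2g^6 e_g^0 gives -2.4Δ₀ = -823 kJ/mol, but forming 2 extra pairs costs 2P = 582 kJ/mol, so E(LS) = -823 + 582 = -241 kJ/mol.
E(LS) − E(HS) = -241 − (-137) = -104 kJ/mol.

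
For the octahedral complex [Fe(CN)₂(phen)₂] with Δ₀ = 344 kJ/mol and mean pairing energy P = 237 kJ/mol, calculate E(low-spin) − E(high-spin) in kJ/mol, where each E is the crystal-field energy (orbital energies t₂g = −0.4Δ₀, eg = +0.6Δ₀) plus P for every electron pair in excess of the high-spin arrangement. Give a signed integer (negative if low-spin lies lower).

Ligand charges: 2×(-1) from CN⁻ and 2×(+0) from phen sum to -2; with overall charge +0, Fe is +2.
Group 8 minus oxidation state +2 gives a d⁶ configuration for Fe²⁺.
High-spin: t₂g⁴ eg², CFSE = -0.4Δ₀ = -138 kJ/mol.
Low-spin t₂g⁶ eg⁰ gives -2.4Δ₀ = -826 kJ/mol, but forming 2 extra pairs costs 2P = 474 kJ/mol, so E(LS) = -826 + 474 = -352 kJ/mol.
The difference is -352 − (-138) = -214 kJ/mol, so low-spin lies lower.

-214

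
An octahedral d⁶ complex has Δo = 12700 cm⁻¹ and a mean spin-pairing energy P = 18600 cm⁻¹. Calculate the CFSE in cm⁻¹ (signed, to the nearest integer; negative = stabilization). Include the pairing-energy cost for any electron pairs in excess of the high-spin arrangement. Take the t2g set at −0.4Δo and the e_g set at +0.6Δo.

Δo < P, so pairing is avoided: the ground state is high-spin.
Filling d⁶ accordingly: t2g^4 e_g^2.
Orbital CFSE = -0.4Δo = -0.4 × 12700 = -5080 cm⁻¹.
High-spin has no excess pairs, so no pairing correction applies.

-5080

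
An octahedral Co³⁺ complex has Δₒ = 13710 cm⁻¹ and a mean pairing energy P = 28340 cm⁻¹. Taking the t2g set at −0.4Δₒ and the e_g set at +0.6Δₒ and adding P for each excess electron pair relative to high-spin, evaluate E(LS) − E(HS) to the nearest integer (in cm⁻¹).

Group 9 minus oxidation state +3 gives a d⁶ configuration for Co³⁺.
High-spin: t2g^4 e_g^2, CFSE = -0.4Δₒ = -5484 cm⁻¹.
For low-spin the configuration is t2g^6 e_g^0: orbital energy -2.4 × 13710 = -32904 cm⁻¹, and 2 additional pairs relative to high-spin add 56680 cm⁻¹, giving 23776 cm⁻¹.
The difference is 23776 − (-5484) = 29260 cm⁻¹, so high-spin lies lower.

29260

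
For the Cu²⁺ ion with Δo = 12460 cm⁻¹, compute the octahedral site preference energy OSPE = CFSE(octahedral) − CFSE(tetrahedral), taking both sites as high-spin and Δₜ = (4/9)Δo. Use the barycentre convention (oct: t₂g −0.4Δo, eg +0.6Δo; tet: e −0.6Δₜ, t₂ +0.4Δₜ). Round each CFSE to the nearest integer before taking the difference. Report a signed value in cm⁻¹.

-5261

Cu²⁺: group 11, so d-count = 11 − 2 = 9.
Octahedral high-spin t₂g⁶ eg³: CFSE = -0.6 × 12460 = -7476 cm⁻¹.
Tetrahedral: e⁴ t₂⁵, CFSE = 4(−0.6) + 5(+0.4) = -0.4Δₜ = -0.4 × (4/9) × 12460 = -2215 cm⁻¹.
OSPE = -7476 − (-2215) = -5261 cm⁻¹.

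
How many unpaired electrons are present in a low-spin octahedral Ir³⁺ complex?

Ir sits in group 9; removing 3 electrons leaves Ir³⁺ with 9 − 3 = 6 d electrons.
Configuration: t₂g⁶ eg⁰, giving 0 unpaired electrons.

0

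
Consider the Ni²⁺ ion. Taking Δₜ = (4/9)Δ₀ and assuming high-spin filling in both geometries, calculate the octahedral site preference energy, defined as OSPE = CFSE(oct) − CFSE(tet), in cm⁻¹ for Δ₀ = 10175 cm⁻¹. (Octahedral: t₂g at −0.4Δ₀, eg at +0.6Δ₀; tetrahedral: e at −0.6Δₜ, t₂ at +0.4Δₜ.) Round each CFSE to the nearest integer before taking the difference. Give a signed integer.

-8592

Ni²⁺: group 10, so d-count = 10 − 2 = 8.
Octahedral (high-spin): t2g^6 e_g^2, CFSE = 6(−0.4) + 2(+0.6) = -1.2Δ₀ = -1.2 × 10175 = -12210 cm⁻¹.
Tetrahedral e^4 t2^4 gives -0.8Δₜ = -0.8 × (4/9) × 10175 = -3618 cm⁻¹.
OSPE = CFSE(oct) − CFSE(tet) = -12210 − (-3618) = -8592 cm⁻¹.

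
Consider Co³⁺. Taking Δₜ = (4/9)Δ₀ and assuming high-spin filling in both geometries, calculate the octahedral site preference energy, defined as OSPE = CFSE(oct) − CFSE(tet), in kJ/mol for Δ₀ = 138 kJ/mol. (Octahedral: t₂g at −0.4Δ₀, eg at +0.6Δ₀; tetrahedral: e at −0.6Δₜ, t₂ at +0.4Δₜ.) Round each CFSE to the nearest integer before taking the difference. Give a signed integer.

Co is in group 9, so Co³⁺ is d⁶ (9 − 3 = 6).
Octahedral (high-spin): t₂g⁴ eg², CFSE = 4(−0.4) + 2(+0.6) = -0.4Δ₀ = -0.4 × 138 = -55 kJ/mol.
In a tetrahedral site the filling is e³ t₂³: CFSE(tet) = -0.6Δₜ = -0.6 × (4/9)(138) = -37 kJ/mol.
OSPE = CFSE(oct) − CFSE(tet) = -55 − (-37) = -18 kJ/mol.

-18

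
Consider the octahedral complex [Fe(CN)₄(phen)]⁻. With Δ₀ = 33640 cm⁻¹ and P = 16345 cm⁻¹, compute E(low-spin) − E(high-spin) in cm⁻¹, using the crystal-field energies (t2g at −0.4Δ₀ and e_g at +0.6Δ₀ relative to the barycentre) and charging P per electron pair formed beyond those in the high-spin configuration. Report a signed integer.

Ligand charges: 4×(-1) from CN⁻ and 1×(+0) from phen sum to -4; with overall charge -1, Fe is +3.
Fe sits in group 8; removing 3 electrons leaves Fe³⁺ with 8 − 3 = 5 d electrons.
High-spin d⁵ fills as t2g^3 e_g^2 with CFSE 3(−0.4) + 2(+0.6) = 0.0Δ₀ = 0 cm⁻¹.
Low-spin: t2g^5 e_g^0, orbital CFSE = -2.0Δ₀ = -67280 cm⁻¹; plus 2 excess pairs × P = +32690 cm⁻¹; total -34590 cm⁻¹.
E(LS) − E(HS) = -34590 − (0) = -34590 cm⁻¹.

-34590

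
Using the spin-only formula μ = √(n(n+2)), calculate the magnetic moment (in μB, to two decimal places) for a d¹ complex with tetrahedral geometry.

Tetrahedral fields are weak (Δₜ ≈ 4/9 Δₒ), so electrons fill high-spin.
Configuration: e^1 t2^0 → 1 unpaired electron.
μ(spin-only) = √[1(1+2)] = √3 ≈ 1.73 μB.

1.73 μB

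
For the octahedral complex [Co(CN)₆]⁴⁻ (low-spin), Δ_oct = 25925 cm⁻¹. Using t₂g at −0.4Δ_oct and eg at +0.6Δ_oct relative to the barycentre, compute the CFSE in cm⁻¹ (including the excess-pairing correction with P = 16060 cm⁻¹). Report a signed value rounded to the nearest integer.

Each CN⁻ contributes -1; 6 × (-1) = -6. With overall charge -4, Co is in the +2 oxidation state.
Group 9 minus oxidation state +2 gives a d⁷ configuration for Co²⁺.
Configuration: t₂g⁶ eg¹.
CFSE(orbital) = 6×(-0.4Δ_oct) + 1×(0.6Δ_oct) = -1.8Δ_oct; with Δ_oct = 25925 cm⁻¹ that is -46665 cm⁻¹.
High-spin d⁷ would be t₂g⁵ eg² with 2 pairs; low-spin has 3, so 1 excess pair costs +1P = +16060 cm⁻¹.
Net CFSE = -46665 + 16060 = -30605 cm⁻¹.

-30605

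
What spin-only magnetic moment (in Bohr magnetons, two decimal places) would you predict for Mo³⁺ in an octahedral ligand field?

Mo sits in group 6; removing 3 electrons leaves Mo³⁺ with 6 − 3 = 3 d electrons.
For octahedral d³ the high- and low-spin configurations coincide.
Configuration: t2g^3 e_g^0 → 3 unpaired electrons.
μ(spin-only) = √[3(3+2)] = √15 ≈ 3.87 Bohr magnetons.

3.87 Bohr magnetons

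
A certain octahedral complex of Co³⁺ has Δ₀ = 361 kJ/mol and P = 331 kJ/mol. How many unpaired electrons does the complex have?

Co is in group 9, so Co³⁺ is d⁶ (9 − 3 = 6).
With Δ₀ > P the complex is low-spin.
Filling d⁶ accordingly: t2g^6 e_g^0.
Unpaired electrons: 0.

0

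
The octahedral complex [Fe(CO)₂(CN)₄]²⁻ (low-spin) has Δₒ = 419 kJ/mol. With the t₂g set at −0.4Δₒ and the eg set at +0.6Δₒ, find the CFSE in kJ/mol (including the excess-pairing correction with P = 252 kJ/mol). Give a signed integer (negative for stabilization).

Ligand charges: 2×(+0) from CO and 4×(-1) from CN⁻ sum to -4; with overall charge -2, Fe is +2.
Group 8 minus oxidation state +2 gives a d⁶ configuration for Fe²⁺.
The d⁶ electrons fill as t₂g⁶ eg⁰.
The orbital stabilization is -2.4Δₒ = -2.4 × 419 = -1006 kJ/mol.
Pairing penalty: 3 pairs vs 1 in the high-spin reference → 2 extra × P = 504 kJ/mol.
Net CFSE = -1006 + 504 = -502 kJ/mol.

-502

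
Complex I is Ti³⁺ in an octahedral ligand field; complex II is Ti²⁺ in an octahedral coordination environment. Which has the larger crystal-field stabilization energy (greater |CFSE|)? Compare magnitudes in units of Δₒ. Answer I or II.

II

I: Ti sits in group 4; removing 3 electrons leaves Ti³⁺ with 4 − 3 = 1 d electrons; t₂g¹ eg⁰, CFSE = -0.4Δₒ.
II: Ti is in group 4, so Ti²⁺ is d² (4 − 2 = 2); For octahedral d² the high- and low-spin configurations coincide; t₂g² eg⁰, CFSE = -0.8Δₒ.
So II has the larger |CFSE|.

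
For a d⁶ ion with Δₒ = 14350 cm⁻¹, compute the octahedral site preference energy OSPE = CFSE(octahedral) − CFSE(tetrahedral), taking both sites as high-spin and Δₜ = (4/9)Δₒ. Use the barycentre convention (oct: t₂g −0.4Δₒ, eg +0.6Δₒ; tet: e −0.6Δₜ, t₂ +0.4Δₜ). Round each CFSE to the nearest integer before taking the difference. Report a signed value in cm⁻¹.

-1913

In an octahedral site d⁶ (HS) is t₂g⁴ eg², giving CFSE(oct) = -0.4Δₒ = -5740 cm⁻¹.
Tetrahedral: e³ t₂³, CFSE = 3(−0.6) + 3(+0.4) = -0.6Δₜ = -0.6 × (4/9) × 14350 = -3827 cm⁻¹.
OSPE = -5740 − (-3827) = -1913 cm⁻¹.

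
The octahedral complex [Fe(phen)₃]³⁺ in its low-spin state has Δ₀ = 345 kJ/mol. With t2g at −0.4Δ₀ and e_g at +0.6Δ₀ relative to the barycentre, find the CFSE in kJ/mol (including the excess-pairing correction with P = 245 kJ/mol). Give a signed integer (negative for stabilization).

phen is neutral, so the +3 overall charge sits on Fe: oxidation state +3.
Group 8 minus oxidation state +3 gives a d⁵ configuration for Fe³⁺.
Configuration: t2g^5 e_g^0.
Orbital CFSE = 5(-0.4) + 0(0.6) = -2.0Δ₀ = -2.0 × 345 = -690 kJ/mol.
High-spin d⁵ would be t2g^3 e_g^2 with 0 pairs; low-spin has 2, so 2 excess pairs cost +2P = +490 kJ/mol.
Net CFSE = -690 + 490 = -200 kJ/mol.

-200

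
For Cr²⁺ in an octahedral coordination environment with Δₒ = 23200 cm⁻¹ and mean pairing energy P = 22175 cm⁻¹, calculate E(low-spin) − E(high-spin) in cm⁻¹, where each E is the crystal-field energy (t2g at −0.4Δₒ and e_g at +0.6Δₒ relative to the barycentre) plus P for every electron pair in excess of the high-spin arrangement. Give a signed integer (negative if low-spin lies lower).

Cr²⁺: group 6, so d-count = 6 − 2 = 4.
In the high-spin limit (t2g^3 e_g^1) the orbital term is -0.6Δₒ = -13920 cm⁻¹, with no excess pairing.
Low-spin t2g^4 e_g^0 gives -1.6Δₒ = -37120 cm⁻¹, but forming 1 extra pair costs 1P = 22175 cm⁻¹, so E(LS) = -37120 + 22175 = -14945 cm⁻¹.
E(LS) − E(HS) = -14945 − (-13920) = -1025 cm⁻¹.

-1025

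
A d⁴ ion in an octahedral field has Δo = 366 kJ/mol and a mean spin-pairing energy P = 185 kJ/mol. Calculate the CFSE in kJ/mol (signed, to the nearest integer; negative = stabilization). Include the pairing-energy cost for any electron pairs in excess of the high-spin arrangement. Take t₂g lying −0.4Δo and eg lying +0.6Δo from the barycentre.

-401

Since Δo = 366 kJ/mol > P = 185 kJ/mol, the complex adopts the low-spin configuration.
Filling d⁴ accordingly: t₂g⁴ eg⁰.
Orbital CFSE = -1.6Δo = -1.6 × 366 = -586 kJ/mol.
Excess pairs vs high-spin: 1 − 0 = 1; pairing cost = +185 kJ/mol.
Net CFSE = -586 + 185 = -401 kJ/mol.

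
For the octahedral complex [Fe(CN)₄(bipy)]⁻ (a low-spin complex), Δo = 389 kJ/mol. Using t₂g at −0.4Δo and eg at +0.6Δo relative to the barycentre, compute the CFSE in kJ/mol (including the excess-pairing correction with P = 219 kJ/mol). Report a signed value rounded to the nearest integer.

-340

Ligand charges: 4×(-1) from CN⁻ and 1×(+0) from bipy sum to -4; with overall charge -1, Fe is +3.
Fe sits in group 8; removing 3 electrons leaves Fe³⁺ with 8 − 3 = 5 d electrons.
The d⁵ electrons fill as t₂g⁵ eg⁰.
Orbital CFSE = 5(-0.4) + 0(0.6) = -2.0Δo = -2.0 × 389 = -778 kJ/mol.
High-spin d⁵ would be t₂g³ eg² with 0 pairs; low-spin has 2, so 2 excess pairs cost +2P = +438 kJ/mol.
Net CFSE = -778 + 438 = -340 kJ/mol.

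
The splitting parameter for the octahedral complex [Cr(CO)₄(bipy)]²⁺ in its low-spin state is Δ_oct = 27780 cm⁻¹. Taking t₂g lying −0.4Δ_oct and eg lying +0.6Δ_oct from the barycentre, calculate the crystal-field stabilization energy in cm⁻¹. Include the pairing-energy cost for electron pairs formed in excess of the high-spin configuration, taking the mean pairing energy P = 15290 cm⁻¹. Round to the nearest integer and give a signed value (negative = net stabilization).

-29158

Ligand charges: 4×(+0) from CO and 1×(+0) from bipy sum to +0; with overall charge +2, Cr is +2.
Cr is in group 6, so Cr²⁺ is d⁴ (6 − 2 = 4).
Configuration: t₂g⁴ eg⁰.
The orbital stabilization is -1.6Δ_oct = -1.6 × 27780 = -44448 cm⁻¹.
Relative to high-spin t₂g³ eg¹ (0 paired), the low-spin configuration has 1 additional pair, contributing +1 × 15290 = +15290 cm⁻¹.
Net CFSE = -44448 + 15290 = -29158 cm⁻¹.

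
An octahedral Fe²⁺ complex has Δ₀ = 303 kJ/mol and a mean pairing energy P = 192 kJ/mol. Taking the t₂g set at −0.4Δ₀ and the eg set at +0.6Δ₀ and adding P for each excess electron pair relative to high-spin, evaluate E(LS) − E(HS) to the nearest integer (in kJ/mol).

Fe²⁺: group 8, so d-count = 8 − 2 = 6.
In the high-spin limit (t₂g⁴ eg²) the orbital term is -0.4Δ₀ = -121 kJ/mol, with no excess pairing.
Low-spin: t₂g⁶ eg⁰, orbital CFSE = -2.4Δ₀ = -727 kJ/mol; plus 2 excess pairs × P = +384 kJ/mol; total -343 kJ/mol.
The difference is -343 − (-121) = -222 kJ/mol, so low-spin lies lower.

-222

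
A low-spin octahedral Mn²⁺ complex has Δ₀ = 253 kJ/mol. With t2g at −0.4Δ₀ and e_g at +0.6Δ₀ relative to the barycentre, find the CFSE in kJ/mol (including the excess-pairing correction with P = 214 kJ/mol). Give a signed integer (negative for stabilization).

Mn sits in group 7; removing 2 electrons leaves Mn²⁺ with 7 − 2 = 5 d electrons.
Configuration: t2g^5 e_g^0.
Orbital CFSE = 5(-0.4) + 0(0.6) = -2.0Δ₀ = -2.0 × 253 = -506 kJ/mol.
Pairing penalty: 2 pairs vs 0 in the high-spin reference → 2 extra × P = 428 kJ/mol.
Combining: -506 + 428 = -78 kJ/mol.

-78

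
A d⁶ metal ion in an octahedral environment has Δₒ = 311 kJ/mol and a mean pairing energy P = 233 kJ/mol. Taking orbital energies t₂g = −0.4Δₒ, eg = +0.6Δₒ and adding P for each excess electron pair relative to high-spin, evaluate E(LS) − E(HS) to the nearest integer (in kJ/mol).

High-spin d⁶ fills as t₂g⁴ eg² with CFSE 4(−0.4) + 2(+0.6) = -0.4Δₒ = -124 kJ/mol.
Low-spin t₂g⁶ eg⁰ gives -2.4Δₒ = -746 kJ/mol, but forming 2 extra pairs costs 2P = 466 kJ/mol, so E(LS) = -746 + 466 = -280 kJ/mol.
Thus E(LS) − E(HS) = -156 kJ/mol.

-156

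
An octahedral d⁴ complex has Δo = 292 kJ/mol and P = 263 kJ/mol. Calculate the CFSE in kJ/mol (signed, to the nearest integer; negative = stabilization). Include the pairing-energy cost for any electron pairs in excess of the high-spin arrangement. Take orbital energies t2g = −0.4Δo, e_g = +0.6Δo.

With Δo > P the complex is low-spin.
Configuration: t2g^4 e_g^0.
Orbital CFSE = -1.6Δo = -1.6 × 292 = -467 kJ/mol.
Excess pairs vs high-spin: 1 − 0 = 1; pairing cost = +263 kJ/mol.
Net CFSE = -467 + 263 = -204 kJ/mol.

-204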